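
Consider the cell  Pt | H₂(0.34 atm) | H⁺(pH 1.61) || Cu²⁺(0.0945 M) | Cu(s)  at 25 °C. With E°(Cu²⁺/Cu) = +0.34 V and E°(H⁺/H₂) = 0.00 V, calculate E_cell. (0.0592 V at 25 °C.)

The Cu²⁺/Cu couple is the cathode, so E°_cell = 0.34 V; n = 2.
[H⁺] = 10^(−1.61) = 0.025 M, and Q = [H⁺]^2 / ([Cu²⁺]·P(H₂)) = 0.0188.
E = E° − (0.0592/2) log Q = 0.34 − (0.0592/2)(-1.727) = 0.391 V.

0.39 V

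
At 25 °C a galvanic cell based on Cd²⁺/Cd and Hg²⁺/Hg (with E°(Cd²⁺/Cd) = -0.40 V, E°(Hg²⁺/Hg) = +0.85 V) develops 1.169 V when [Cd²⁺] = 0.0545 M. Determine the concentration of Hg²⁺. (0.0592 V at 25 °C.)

From the Nernst equation, log Q = n(E° − E)/0.0592 = 2(1.25 − 1.169)/0.0592 = 2.736, so Q = 545.
With Q = [Cd²⁺]/[Hg²⁺] and the known concentrations, [Hg²⁺] in the denominator gives [Hg²⁺] = 1 × 10^-4 M.

1 × 10^-4 M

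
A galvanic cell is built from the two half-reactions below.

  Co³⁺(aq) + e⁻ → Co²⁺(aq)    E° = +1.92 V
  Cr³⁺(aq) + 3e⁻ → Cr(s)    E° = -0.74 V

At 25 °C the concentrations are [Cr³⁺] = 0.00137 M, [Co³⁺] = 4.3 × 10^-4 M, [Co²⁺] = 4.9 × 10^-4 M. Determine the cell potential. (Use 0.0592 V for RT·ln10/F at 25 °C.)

2.71 V

The Co³⁺/Co²⁺ couple has the higher reduction potential and acts as the cathode, so E°_cell = +1.92 − (-0.74) = 2.66 V.
Balancing electrons gives n = 3; the reaction quotient is Q = [Cr³⁺]·[Co²⁺]^3/[Co³⁺]^3 = 0.00203.
At 25 °C, E = E° − (0.0592/n) log Q = 2.66 − (0.0592/3)(-2.693) = 2.660 + 0.053 = 2.713 V.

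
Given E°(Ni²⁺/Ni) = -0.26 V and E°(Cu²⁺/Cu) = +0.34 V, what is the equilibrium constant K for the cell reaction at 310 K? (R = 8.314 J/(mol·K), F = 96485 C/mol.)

3.2 × 10^19

E°_cell = +0.34 − (-0.26) = 0.60 V, with n = 2 electrons transferred.
At equilibrium E = 0, so the Nernst equation gives ln K = nFE°/RT = (2)(96485)(0.60)/((8.314)(310)) = 44.92.
K = e^44.92 = 3.2 × 10^19.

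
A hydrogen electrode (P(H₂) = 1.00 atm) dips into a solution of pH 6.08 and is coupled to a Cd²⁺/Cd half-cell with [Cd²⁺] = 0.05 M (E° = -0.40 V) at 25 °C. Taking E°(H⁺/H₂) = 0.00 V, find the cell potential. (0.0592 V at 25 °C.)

The hydrogen couple is the cathode, so E°_cell = 0.40 V; n = 2.
[H⁺] = 10^(−6.08) = 8.3 × 10^-7 M, and Q = [Cd²⁺]·P(H₂) / [H⁺]^2 = 7.23 × 10^10.
E = E° − (0.0592/2) log Q = 0.40 − (0.0592/2)(10.859) = 0.079 V.

0.079 V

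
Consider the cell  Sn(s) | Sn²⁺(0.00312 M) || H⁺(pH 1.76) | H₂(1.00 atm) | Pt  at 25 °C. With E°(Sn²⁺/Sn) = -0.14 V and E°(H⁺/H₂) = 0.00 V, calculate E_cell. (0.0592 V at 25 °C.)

The hydrogen couple is the cathode, so E°_cell = 0.14 V; n = 2.
[H⁺] = 10^(−1.76) = 0.017 M, and Q = [Sn²⁺]·P(H₂) / [H⁺]^2 = 10.3.
E = E° − (0.0592/2) log Q = 0.14 − (0.0592/2)(1.014) = 0.110 V.

0.11 V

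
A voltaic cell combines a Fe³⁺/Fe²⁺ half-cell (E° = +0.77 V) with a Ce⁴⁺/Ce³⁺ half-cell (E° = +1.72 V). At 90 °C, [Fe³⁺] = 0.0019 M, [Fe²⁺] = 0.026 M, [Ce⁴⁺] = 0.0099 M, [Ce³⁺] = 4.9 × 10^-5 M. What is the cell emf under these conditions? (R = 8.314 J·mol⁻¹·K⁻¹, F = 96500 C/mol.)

1.20 V

The Ce⁴⁺/Ce³⁺ couple has the higher reduction potential and acts as the cathode, so E°_cell = +1.72 − (+0.77) = 0.95 V.
Balancing electrons gives n = 1; the reaction quotient is Q = [Fe³⁺]·[Ce³⁺]/([Fe²⁺]·[Ce⁴⁺]) = 3.62 × 10^-4.
E = E° − (RT/nF) ln Q = 0.95 − (8.314×363)/(1×96500) × (-7.925) = 0.950 + 0.248 = 1.198 V.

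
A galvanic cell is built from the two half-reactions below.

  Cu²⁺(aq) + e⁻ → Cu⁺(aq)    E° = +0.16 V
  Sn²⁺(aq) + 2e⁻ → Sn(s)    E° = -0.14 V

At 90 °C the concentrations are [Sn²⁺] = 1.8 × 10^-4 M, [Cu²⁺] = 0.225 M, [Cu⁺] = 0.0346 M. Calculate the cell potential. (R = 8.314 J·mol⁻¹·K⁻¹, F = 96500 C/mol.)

0.493 V

The Cu²⁺/Cu⁺ couple has the higher reduction potential and acts as the cathode, so E°_cell = +0.16 − (-0.14) = 0.30 V.
Balancing electrons gives n = 2; the reaction quotient is Q = [Sn²⁺]·[Cu⁺]^2/[Cu²⁺]^2 = 4.26 × 10^-6.
E = E° − (RT/nF) ln Q = 0.30 − (8.314×363)/(2×96500) × (-12.367) = 0.300 + 0.193 = 0.493 V.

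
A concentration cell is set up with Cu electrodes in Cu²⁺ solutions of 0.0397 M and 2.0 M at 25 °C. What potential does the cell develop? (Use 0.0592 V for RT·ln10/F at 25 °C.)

0.050 V

Both half-cells are Cu²⁺/Cu, so E°_cell = 0. The concentrated side is the cathode; the cell reaction moves Cu²⁺ from high to low concentration with n = 2.
Q = [Cu²⁺]_dilute/[Cu²⁺]_conc = 0.0397/2.0 = 0.0198.
E = 0 − (0.0592/2) log Q = −(0.0592/2)(-1.702) = 0.0504 V.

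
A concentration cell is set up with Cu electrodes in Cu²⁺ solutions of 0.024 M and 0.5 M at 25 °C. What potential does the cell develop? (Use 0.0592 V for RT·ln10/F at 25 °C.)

Both half-cells are Cu²⁺/Cu, so E°_cell = 0. The concentrated side is the cathode; the cell reaction moves Cu²⁺ from high to low concentration with n = 2.
Q = [Cu²⁺]_dilute/[Cu²⁺]_conc = 0.024/0.5 = 0.0480.
E = 0 − (0.0592/2) log Q = −(0.0592/2)(-1.319) = 0.0390 V.

0.039 V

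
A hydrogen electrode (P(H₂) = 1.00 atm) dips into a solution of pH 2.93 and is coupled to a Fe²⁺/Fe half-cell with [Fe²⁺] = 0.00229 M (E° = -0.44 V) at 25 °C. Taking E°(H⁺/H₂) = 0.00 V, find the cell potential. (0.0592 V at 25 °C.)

The hydrogen couple is the cathode, so E°_cell = 0.44 V; n = 2.
[H⁺] = 10^(−2.93) = 0.0012 M, and Q = [Fe²⁺]·P(H₂) / [H⁺]^2 = 1660.
E = E° − (0.0592/2) log Q = 0.44 − (0.0592/2)(3.220) = 0.345 V.

0.34 V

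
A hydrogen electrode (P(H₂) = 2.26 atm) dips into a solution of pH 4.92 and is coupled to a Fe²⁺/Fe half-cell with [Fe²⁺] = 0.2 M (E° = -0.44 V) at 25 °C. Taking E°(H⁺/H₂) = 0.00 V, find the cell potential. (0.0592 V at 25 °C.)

The hydrogen couple is the cathode, so E°_cell = 0.44 V; n = 2.
[H⁺] = 10^(−4.92) = 1.2 × 10^-5 M, and Q = [Fe²⁺]·P(H₂) / [H⁺]^2 = 3.13 × 10^9.
E = E° − (0.0592/2) log Q = 0.44 − (0.0592/2)(9.495) = 0.159 V.

0.16 V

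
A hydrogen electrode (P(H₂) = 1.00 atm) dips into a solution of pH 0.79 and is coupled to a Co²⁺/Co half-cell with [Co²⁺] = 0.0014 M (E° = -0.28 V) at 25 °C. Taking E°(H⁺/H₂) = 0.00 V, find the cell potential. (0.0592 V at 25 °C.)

The hydrogen couple is the cathode, so E°_cell = 0.28 V; n = 2.
[H⁺] = 10^(−0.79) = 0.16 M, and Q = [Co²⁺]·P(H₂) / [H⁺]^2 = 0.0532.
E = E° − (0.0592/2) log Q = 0.28 − (0.0592/2)(-1.274) = 0.318 V.

0.32 V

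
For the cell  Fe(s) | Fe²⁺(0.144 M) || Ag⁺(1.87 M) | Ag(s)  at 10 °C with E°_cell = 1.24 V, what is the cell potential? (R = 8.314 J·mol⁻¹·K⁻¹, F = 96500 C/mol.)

Balancing electrons gives n = 2; the reaction quotient is Q = [Fe²⁺]/[Ag⁺]^2 = 0.0412.
E = E° − (RT/nF) ln Q = 1.24 − (8.314×283)/(2×96500) × (-3.190) = 1.240 + 0.039 = 1.279 V.

1.28 V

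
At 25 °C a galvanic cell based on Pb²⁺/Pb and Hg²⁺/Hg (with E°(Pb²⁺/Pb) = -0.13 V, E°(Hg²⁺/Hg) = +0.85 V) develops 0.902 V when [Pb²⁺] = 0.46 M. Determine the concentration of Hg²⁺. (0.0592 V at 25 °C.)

From the Nernst equation, log Q = n(E° − E)/0.0592 = 2(0.98 − 0.902)/0.0592 = 2.635, so Q = 432.
With Q = [Pb²⁺]/[Hg²⁺] and the known concentrations, [Hg²⁺] in the denominator gives [Hg²⁺] = 0.0011 M.

0.0011 M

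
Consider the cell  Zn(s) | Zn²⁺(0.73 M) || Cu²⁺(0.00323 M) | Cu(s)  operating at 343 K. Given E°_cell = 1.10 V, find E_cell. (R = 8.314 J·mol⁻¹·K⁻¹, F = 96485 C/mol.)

1.02 V

Balancing electrons gives n = 2; the reaction quotient is Q = [Zn²⁺]/[Cu²⁺] = 226.
E = E° − (RT/nF) ln Q = 1.10 − (8.314×343)/(2×96485) × (5.421) = 1.100 − 0.080 = 1.020 V.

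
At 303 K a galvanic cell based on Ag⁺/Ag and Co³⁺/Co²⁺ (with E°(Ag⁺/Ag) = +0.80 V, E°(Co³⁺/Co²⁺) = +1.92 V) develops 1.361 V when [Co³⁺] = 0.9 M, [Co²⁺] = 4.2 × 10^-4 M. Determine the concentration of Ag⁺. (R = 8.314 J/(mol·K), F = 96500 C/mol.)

0.21 M

From the Nernst equation, ln Q = nF(E° − E)/RT = 1×96500×(1.12 − 1.361)/(8.314×303) = -9.232, so Q = 9.79 × 10^-5.
With Q = [Ag⁺]·[Co²⁺]/[Co³⁺] and the known concentrations, [Ag⁺] in the numerator gives [Ag⁺] = 0.21 M.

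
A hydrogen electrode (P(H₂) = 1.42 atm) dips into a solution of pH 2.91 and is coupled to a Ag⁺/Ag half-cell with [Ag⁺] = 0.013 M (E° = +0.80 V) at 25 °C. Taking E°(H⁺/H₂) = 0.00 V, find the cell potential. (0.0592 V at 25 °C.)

0.87 V

The Ag⁺/Ag couple is the cathode, so E°_cell = 0.80 V; n = 2.
[H⁺] = 10^(−2.91) = 0.0012 M, and Q = [H⁺]^2 / ([Ag⁺]^2·P(H₂)) = 0.00631.
E = E° − (0.0592/2) log Q = 0.80 − (0.0592/2)(-2.200) = 0.865 V.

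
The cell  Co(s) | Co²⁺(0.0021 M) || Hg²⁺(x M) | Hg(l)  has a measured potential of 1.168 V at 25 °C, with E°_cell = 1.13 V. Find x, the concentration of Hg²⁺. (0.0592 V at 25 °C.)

From the Nernst equation, log Q = n(E° − E)/0.0592 = 2(1.13 − 1.168)/0.0592 = -1.284, so Q = 0.0520.
With Q = [Co²⁺]/[Hg²⁺] and the known concentrations, [Hg²⁺] in the denominator gives [Hg²⁺] = 0.04 M.

0.04 M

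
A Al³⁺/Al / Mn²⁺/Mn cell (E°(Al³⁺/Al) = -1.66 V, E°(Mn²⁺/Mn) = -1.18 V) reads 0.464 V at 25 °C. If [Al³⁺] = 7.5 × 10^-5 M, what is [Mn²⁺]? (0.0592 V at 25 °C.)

5.1 × 10^-4 M

From the Nernst equation, log Q = n(E° − E)/0.0592 = 6(0.48 − 0.464)/0.0592 = 1.622, so Q = 41.8.
With Q = [Al³⁺]^2/[Mn²⁺]^3 and the known concentrations, [Mn²⁺]^3 in the denominator gives [Mn²⁺] = 5.1 × 10^-4 M.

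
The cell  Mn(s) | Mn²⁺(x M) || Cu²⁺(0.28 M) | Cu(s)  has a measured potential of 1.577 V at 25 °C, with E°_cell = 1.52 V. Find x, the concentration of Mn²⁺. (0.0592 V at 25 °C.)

From the Nernst equation, log Q = n(E° − E)/0.0592 = 2(1.52 − 1.577)/0.0592 = -1.926, so Q = 0.0119.
With Q = [Mn²⁺]/[Cu²⁺] and the known concentrations, [Mn²⁺] in the numerator gives [Mn²⁺] = 0.0033 M.

0.0033 M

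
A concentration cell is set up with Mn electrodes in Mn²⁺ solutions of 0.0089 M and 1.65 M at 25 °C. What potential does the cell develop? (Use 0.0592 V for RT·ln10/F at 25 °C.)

Both half-cells are Mn²⁺/Mn, so E°_cell = 0. The concentrated side is the cathode; the cell reaction moves Mn²⁺ from high to low concentration with n = 2.
Q = [Mn²⁺]_dilute/[Mn²⁺]_conc = 0.0089/1.65 = 0.00539.
E = 0 − (0.0592/2) log Q = −(0.0592/2)(-2.268) = 0.0671 V.

0.067 V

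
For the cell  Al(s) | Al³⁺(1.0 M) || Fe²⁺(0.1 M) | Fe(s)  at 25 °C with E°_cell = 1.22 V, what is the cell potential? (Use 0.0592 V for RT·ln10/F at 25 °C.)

Balancing electrons gives n = 6; the reaction quotient is Q = [Al³⁺]^2/[Fe²⁺]^3 = 1000.
At 25 °C, E = E° − (0.0592/n) log Q = 1.22 − (0.0592/6)(3.000) = 1.220 − 0.030 = 1.190 V.

1.19 V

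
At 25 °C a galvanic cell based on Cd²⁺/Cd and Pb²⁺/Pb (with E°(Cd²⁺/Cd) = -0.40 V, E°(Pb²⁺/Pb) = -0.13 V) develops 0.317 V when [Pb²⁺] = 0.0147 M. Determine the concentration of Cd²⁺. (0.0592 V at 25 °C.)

3.8 × 10^-4 M

From the Nernst equation, log Q = n(E° − E)/0.0592 = 2(0.27 − 0.317)/0.0592 = -1.588, so Q = 0.0258.
With Q = [Cd²⁺]/[Pb²⁺] and the known concentrations, [Cd²⁺] in the numerator gives [Cd²⁺] = 3.8 × 10^-4 M.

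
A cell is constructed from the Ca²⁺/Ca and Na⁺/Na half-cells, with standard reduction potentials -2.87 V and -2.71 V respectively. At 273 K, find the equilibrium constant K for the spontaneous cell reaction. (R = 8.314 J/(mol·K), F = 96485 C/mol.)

E°_cell = -2.71 − (-2.87) = 0.16 V, with n = 2 electrons transferred.
At equilibrium E = 0, so the Nernst equation gives ln K = nFE°/RT = (2)(96485)(0.16)/((8.314)(273)) = 13.60.
K = e^13.60 = 8.1 × 10^5.

8.1 × 10^5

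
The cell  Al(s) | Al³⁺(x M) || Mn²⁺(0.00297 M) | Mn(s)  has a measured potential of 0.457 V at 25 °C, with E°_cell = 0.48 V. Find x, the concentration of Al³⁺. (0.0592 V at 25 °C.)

0.0024 M

From the Nernst equation, log Q = n(E° − E)/0.0592 = 6(0.48 − 0.457)/0.0592 = 2.331, so Q = 214.
With Q = [Al³⁺]^2/[Mn²⁺]^3 and the known concentrations, [Al³⁺]^2 in the numerator gives [Al³⁺] = 0.0024 M.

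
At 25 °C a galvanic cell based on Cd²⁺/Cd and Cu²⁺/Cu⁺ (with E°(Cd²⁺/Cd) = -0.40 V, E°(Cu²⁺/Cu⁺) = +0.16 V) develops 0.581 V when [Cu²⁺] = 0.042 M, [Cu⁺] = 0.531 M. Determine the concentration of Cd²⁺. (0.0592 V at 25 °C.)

From the Nernst equation, log Q = n(E° − E)/0.0592 = 2(0.56 − 0.581)/0.0592 = -0.709, so Q = 0.195.
With Q = [Cd²⁺]·[Cu⁺]^2/[Cu²⁺]^2 and the known concentrations, [Cd²⁺] in the numerator gives [Cd²⁺] = 0.0012 M.

0.0012 M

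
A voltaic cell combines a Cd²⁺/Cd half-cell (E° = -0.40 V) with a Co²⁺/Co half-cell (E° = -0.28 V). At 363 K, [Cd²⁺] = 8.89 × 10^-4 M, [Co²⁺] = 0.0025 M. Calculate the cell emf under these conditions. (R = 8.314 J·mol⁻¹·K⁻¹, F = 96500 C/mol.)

0.136 V

The Co²⁺/Co couple has the higher reduction potential and acts as the cathode, so E°_cell = -0.28 − (-0.40) = 0.12 V.
Balancing electrons gives n = 2; the reaction quotient is Q = [Cd²⁺]/[Co²⁺] = 0.356.
E = E° − (RT/nF) ln Q = 0.12 − (8.314×363)/(2×96500) × (-1.034) = 0.120 + 0.016 = 0.136 V.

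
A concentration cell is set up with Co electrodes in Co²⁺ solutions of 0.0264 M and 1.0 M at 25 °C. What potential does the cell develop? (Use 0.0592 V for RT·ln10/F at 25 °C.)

0.047 V

Both half-cells are Co²⁺/Co, so E°_cell = 0. The concentrated side is the cathode; the cell reaction moves Co²⁺ from high to low concentration with n = 2.
Q = [Co²⁺]_dilute/[Co²⁺]_conc = 0.0264/1.0 = 0.0264.
E = 0 − (0.0592/2) log Q = −(0.0592/2)(-1.578) = 0.0467 V.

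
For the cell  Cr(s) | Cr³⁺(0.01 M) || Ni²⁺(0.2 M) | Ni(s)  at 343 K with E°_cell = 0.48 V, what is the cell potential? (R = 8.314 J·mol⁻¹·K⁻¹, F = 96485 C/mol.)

Balancing electrons gives n = 6; the reaction quotient is Q = [Cr³⁺]^2/[Ni²⁺]^3 = 0.0125.
E = E° − (RT/nF) ln Q = 0.48 − (8.314×343)/(6×96485) × (-4.382) = 0.480 + 0.022 = 0.502 V.

0.502 V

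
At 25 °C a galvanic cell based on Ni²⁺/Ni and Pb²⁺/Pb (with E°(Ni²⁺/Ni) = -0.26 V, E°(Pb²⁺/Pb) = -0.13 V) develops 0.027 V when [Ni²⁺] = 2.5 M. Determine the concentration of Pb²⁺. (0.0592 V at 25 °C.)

From the Nernst equation, log Q = n(E° − E)/0.0592 = 2(0.13 − 0.027)/0.0592 = 3.480, so Q = 3020.
With Q = [Ni²⁺]/[Pb²⁺] and the known concentrations, [Pb²⁺] in the denominator gives [Pb²⁺] = 8.3 × 10^-4 M.

8.3 × 10^-4 M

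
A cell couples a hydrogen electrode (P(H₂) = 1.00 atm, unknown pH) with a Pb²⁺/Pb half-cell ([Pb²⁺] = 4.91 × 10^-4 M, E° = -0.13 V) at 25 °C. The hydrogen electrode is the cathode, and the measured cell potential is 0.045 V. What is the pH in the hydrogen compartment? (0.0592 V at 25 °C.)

E°_cell = 0.13 V and n = 2.
log Q = n(E° − E)/0.0592 = 2×(0.13 − 0.045)/0.0592 = 2.872.
With Q = [Pb²⁺]·P(H₂) / [H⁺]^2, solving for [H⁺] gives log[H⁺] = -3.090, so pH = 3.09.

pH = 3.09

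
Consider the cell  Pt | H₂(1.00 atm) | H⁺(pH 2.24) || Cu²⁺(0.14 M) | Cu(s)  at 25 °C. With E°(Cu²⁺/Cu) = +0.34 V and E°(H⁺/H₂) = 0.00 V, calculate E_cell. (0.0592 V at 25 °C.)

0.45 V

The Cu²⁺/Cu couple is the cathode, so E°_cell = 0.34 V; n = 2.
[H⁺] = 10^(−2.24) = 0.0058 M, and Q = [H⁺]^2 / ([Cu²⁺]·P(H₂)) = 2.37 × 10^-4.
E = E° − (0.0592/2) log Q = 0.34 − (0.0592/2)(-3.626) = 0.447 V.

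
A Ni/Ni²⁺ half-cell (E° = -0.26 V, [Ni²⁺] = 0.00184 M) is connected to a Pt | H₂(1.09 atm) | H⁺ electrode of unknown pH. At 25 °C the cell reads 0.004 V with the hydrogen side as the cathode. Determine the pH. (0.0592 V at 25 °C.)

pH = 5.67

E°_cell = 0.26 V and n = 2.
log Q = n(E° − E)/0.0592 = 2×(0.26 − 0.004)/0.0592 = 8.649.
With Q = [Ni²⁺]·P(H₂) / [H⁺]^2, solving for [H⁺] gives log[H⁺] = -5.673, so pH = 5.67.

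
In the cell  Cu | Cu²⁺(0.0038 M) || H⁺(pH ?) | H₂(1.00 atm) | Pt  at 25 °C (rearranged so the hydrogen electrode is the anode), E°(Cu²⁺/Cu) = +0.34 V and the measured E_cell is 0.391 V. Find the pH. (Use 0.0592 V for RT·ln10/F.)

pH = 2.07

E°_cell = 0.34 V and n = 2.
log Q = n(E° − E)/0.0592 = 2×(0.34 − 0.391)/0.0592 = -1.723.
With Q = [H⁺]^2 / ([Cu²⁺]·P(H₂)), solving for [H⁺] gives log[H⁺] = -2.072, so pH = 2.07.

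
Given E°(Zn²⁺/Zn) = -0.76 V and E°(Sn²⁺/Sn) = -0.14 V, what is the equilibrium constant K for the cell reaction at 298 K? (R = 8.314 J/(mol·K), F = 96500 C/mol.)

E°_cell = -0.14 − (-0.76) = 0.62 V, with n = 2 electrons transferred.
At equilibrium E = 0, so the Nernst equation gives ln K = nFE°/RT = (2)(96500)(0.62)/((8.314)(298)) = 48.30.
K = e^48.30 = 9.4 × 10^20.

9.4 × 10^20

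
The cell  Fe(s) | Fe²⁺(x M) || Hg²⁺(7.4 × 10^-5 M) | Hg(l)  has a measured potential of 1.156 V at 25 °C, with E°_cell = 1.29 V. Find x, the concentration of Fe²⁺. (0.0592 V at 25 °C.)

From the Nernst equation, log Q = n(E° − E)/0.0592 = 2(1.29 − 1.156)/0.0592 = 4.527, so Q = 3.37 × 10^4.
With Q = [Fe²⁺]/[Hg²⁺] and the known concentrations, [Fe²⁺] in the numerator gives [Fe²⁺] = 2.5 M.

2.5 M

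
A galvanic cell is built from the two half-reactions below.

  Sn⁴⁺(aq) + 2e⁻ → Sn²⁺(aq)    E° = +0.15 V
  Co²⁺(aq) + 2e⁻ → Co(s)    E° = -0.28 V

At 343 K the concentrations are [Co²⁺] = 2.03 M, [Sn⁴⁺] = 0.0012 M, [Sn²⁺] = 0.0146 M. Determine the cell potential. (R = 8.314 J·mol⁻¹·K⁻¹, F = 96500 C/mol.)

The Sn⁴⁺/Sn²⁺ couple has the higher reduction potential and acts as the cathode, so E°_cell = +0.15 − (-0.28) = 0.43 V.
Balancing electrons gives n = 2; the reaction quotient is Q = [Co²⁺]·[Sn²⁺]/[Sn⁴⁺] = 24.7.
E = E° − (RT/nF) ln Q = 0.43 − (8.314×343)/(2×96500) × (3.207) = 0.430 − 0.047 = 0.383 V.

0.383 V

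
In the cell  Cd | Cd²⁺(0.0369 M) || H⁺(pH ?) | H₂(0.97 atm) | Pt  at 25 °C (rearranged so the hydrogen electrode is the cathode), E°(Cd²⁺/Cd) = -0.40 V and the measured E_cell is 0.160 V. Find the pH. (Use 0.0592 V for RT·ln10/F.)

pH = 4.78

E°_cell = 0.40 V and n = 2.
log Q = n(E° − E)/0.0592 = 2×(0.40 − 0.160)/0.0592 = 8.108.
With Q = [Cd²⁺]·P(H₂) / [H⁺]^2, solving for [H⁺] gives log[H⁺] = -4.777, so pH = 4.78.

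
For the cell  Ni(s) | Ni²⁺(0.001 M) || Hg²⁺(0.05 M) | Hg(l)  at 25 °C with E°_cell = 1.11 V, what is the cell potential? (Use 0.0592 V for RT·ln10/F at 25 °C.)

Balancing electrons gives n = 2; the reaction quotient is Q = [Ni²⁺]/[Hg²⁺] = 0.0200.
At 25 °C, E = E° − (0.0592/n) log Q = 1.11 − (0.0592/2)(-1.699) = 1.110 + 0.050 = 1.160 V.

1.16 V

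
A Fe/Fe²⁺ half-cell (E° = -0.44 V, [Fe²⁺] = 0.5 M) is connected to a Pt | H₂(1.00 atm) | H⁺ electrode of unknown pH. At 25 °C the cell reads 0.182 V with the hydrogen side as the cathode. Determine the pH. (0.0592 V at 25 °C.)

pH = 4.51

E°_cell = 0.44 V and n = 2.
log Q = n(E° − E)/0.0592 = 2×(0.44 − 0.182)/0.0592 = 8.716.
With Q = [Fe²⁺]·P(H₂) / [H⁺]^2, solving for [H⁺] gives log[H⁺] = -4.509, so pH = 4.51.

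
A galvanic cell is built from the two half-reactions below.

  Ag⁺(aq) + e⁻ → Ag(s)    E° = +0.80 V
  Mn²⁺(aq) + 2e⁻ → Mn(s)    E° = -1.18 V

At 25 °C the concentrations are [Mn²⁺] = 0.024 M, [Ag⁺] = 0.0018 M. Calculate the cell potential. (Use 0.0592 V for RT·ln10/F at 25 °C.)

1.87 V

The Ag⁺/Ag couple has the higher reduction potential and acts as the cathode, so E°_cell = +0.80 − (-1.18) = 1.98 V.
Balancing electrons gives n = 2; the reaction quotient is Q = [Mn²⁺]/[Ag⁺]^2 = 7410.
At 25 °C, E = E° − (0.0592/n) log Q = 1.98 − (0.0592/2)(3.870) = 1.980 − 0.115 = 1.865 V.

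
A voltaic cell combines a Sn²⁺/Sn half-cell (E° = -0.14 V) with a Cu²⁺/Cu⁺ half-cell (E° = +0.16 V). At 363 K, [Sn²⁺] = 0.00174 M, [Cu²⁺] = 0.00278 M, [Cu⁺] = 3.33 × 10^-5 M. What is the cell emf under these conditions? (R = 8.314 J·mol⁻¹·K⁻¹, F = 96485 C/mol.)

The Cu²⁺/Cu⁺ couple has the higher reduction potential and acts as the cathode, so E°_cell = +0.16 − (-0.14) = 0.30 V.
Balancing electrons gives n = 2; the reaction quotient is Q = [Sn²⁺]·[Cu⁺]^2/[Cu²⁺]^2 = 2.5 × 10^-7.
E = E° − (RT/nF) ln Q = 0.30 − (8.314×363)/(2×96485) × (-15.203) = 0.300 + 0.238 = 0.538 V.

0.538 V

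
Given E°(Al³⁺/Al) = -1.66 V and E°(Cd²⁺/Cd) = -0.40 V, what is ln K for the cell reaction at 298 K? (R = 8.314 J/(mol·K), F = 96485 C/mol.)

ln K = 294.4

E°_cell = -0.40 − (-1.66) = 1.26 V, with n = 6 electrons transferred.
At equilibrium E = 0, so the Nernst equation gives ln K = nFE°/RT = (6)(96485)(1.26)/((8.314)(298)) = 294.41.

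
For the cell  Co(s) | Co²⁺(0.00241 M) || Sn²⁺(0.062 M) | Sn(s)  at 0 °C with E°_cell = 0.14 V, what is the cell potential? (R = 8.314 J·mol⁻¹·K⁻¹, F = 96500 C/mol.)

0.178 V

Balancing electrons gives n = 2; the reaction quotient is Q = [Co²⁺]/[Sn²⁺] = 0.0389.
E = E° − (RT/nF) ln Q = 0.14 − (8.314×273)/(2×96500) × (-3.248) = 0.140 + 0.038 = 0.178 V.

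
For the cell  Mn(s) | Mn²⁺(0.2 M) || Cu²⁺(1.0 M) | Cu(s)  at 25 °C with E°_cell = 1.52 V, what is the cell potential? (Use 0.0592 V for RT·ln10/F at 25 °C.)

1.54 V

Balancing electrons gives n = 2; the reaction quotient is Q = [Mn²⁺]/[Cu²⁺] = 0.200.
At 25 °C, E = E° − (0.0592/n) log Q = 1.52 − (0.0592/2)(-0.699) = 1.520 + 0.021 = 1.541 V.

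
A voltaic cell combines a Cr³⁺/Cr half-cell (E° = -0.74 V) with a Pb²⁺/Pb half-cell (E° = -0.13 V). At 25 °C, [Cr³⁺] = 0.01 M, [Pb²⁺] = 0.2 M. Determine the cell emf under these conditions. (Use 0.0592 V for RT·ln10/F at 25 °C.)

The Pb²⁺/Pb couple has the higher reduction potential and acts as the cathode, so E°_cell = -0.13 − (-0.74) = 0.61 V.
Balancing electrons gives n = 6; the reaction quotient is Q = [Cr³⁺]^2/[Pb²⁺]^3 = 0.0125.
At 25 °C, E = E° − (0.0592/n) log Q = 0.61 − (0.0592/6)(-1.903) = 0.610 + 0.019 = 0.629 V.

0.629 V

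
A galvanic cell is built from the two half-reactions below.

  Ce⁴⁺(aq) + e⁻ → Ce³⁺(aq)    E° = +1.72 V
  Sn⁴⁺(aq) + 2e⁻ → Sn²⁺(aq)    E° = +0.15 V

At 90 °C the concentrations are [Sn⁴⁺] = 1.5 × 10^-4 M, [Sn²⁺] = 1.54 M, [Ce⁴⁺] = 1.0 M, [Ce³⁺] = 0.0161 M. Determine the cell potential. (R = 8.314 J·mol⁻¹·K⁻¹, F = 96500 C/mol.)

1.84 V

The Ce⁴⁺/Ce³⁺ couple has the higher reduction potential and acts as the cathode, so E°_cell = +1.72 − (+0.15) = 1.57 V.
Balancing electrons gives n = 2; the reaction quotient is Q = [Sn⁴⁺]·[Ce³⁺]^2/([Sn²⁺]·[Ce⁴⁺]^2) = 2.52 × 10^-8.
E = E° − (RT/nF) ln Q = 1.57 − (8.314×363)/(2×96500) × (-17.495) = 1.570 + 0.274 = 1.844 V.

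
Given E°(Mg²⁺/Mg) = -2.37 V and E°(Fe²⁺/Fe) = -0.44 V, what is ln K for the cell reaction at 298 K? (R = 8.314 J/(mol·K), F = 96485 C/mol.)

E°_cell = -0.44 − (-2.37) = 1.93 V, with n = 2 electrons transferred.
At equilibrium E = 0, so the Nernst equation gives ln K = nFE°/RT = (2)(96485)(1.93)/((8.314)(298)) = 150.32.

ln K = 150.3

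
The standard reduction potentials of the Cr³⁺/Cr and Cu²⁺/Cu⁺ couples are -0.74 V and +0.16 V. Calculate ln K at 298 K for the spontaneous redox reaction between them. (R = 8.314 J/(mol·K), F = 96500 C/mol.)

E°_cell = +0.16 − (-0.74) = 0.90 V, with n = 3 electrons transferred.
At equilibrium E = 0, so the Nernst equation gives ln K = nFE°/RT = (3)(96500)(0.90)/((8.314)(298)) = 105.16.

ln K = 105.2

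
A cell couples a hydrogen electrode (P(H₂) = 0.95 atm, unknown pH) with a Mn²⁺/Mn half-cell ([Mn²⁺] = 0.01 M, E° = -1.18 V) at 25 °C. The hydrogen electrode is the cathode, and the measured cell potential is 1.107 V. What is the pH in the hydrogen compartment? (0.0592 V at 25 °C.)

E°_cell = 1.18 V and n = 2.
log Q = n(E° − E)/0.0592 = 2×(1.18 − 1.107)/0.0592 = 2.466.
With Q = [Mn²⁺]·P(H₂) / [H⁺]^2, solving for [H⁺] gives log[H⁺] = -2.244, so pH = 2.24.

pH = 2.24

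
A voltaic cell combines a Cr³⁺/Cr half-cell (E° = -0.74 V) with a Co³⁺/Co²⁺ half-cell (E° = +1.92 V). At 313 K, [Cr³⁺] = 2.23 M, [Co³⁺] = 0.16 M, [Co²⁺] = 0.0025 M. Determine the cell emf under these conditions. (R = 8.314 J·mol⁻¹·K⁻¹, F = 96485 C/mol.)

The Co³⁺/Co²⁺ couple has the higher reduction potential and acts as the cathode, so E°_cell = +1.92 − (-0.74) = 2.66 V.
Balancing electrons gives n = 3; the reaction quotient is Q = [Cr³⁺]·[Co²⁺]^3/[Co³⁺]^3 = 8.51 × 10^-6.
E = E° − (RT/nF) ln Q = 2.66 − (8.314×313)/(3×96485) × (-11.675) = 2.660 + 0.105 = 2.765 V.

2.76 V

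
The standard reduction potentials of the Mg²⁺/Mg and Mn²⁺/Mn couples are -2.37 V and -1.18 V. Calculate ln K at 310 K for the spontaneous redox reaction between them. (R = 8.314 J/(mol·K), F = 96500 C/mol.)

E°_cell = -1.18 − (-2.37) = 1.19 V, with n = 2 electrons transferred.
At equilibrium E = 0, so the Nernst equation gives ln K = nFE°/RT = (2)(96500)(1.19)/((8.314)(310)) = 89.11.

ln K = 89.1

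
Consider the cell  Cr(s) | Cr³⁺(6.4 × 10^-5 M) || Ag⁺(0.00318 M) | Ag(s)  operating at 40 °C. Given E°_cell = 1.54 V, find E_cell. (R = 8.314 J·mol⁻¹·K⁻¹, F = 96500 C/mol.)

1.47 V

Balancing electrons gives n = 3; the reaction quotient is Q = [Cr³⁺]/[Ag⁺]^3 = 1990.
E = E° − (RT/nF) ln Q = 1.54 − (8.314×313)/(3×96500) × (7.596) = 1.540 − 0.068 = 1.472 V.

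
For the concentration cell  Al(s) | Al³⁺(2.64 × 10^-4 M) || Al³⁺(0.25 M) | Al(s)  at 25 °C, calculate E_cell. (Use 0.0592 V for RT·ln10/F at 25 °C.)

Both half-cells are Al³⁺/Al, so E°_cell = 0. The concentrated side is the cathode; the cell reaction moves Al³⁺ from high to low concentration with n = 3.
Q = [Al³⁺]_dilute/[Al³⁺]_conc = 2.64 × 10^-4/0.25 = 0.00106.
E = 0 − (0.0592/3) log Q = −(0.0592/3)(-2.976) = 0.0587 V.

0.059 V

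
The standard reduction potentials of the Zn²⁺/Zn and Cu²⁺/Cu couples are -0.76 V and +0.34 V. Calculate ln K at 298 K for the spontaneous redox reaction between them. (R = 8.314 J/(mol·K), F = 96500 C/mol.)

ln K = 85.7

E°_cell = +0.34 − (-0.76) = 1.10 V, with n = 2 electrons transferred.
At equilibrium E = 0, so the Nernst equation gives ln K = nFE°/RT = (2)(96500)(1.10)/((8.314)(298)) = 85.69.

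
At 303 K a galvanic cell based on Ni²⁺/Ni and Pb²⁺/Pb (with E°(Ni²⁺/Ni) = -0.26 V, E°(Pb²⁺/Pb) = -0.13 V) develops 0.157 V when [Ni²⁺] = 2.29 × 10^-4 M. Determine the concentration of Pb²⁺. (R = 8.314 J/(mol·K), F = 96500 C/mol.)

0.0018 M

From the Nernst equation, ln Q = nF(E° − E)/RT = 2×96500×(0.13 − 0.157)/(8.314×303) = -2.069, so Q = 0.126.
With Q = [Ni²⁺]/[Pb²⁺] and the known concentrations, [Pb²⁺] in the denominator gives [Pb²⁺] = 0.0018 M.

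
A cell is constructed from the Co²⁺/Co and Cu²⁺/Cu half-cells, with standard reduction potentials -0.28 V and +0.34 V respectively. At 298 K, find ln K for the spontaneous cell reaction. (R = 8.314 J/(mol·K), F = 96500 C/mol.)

E°_cell = +0.34 − (-0.28) = 0.62 V, with n = 2 electrons transferred.
At equilibrium E = 0, so the Nernst equation gives ln K = nFE°/RT = (2)(96500)(0.62)/((8.314)(298)) = 48.30.

ln K = 48.3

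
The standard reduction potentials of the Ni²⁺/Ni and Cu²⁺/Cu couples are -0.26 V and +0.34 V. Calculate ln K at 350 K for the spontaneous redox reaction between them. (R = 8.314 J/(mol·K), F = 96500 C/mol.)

ln K = 39.8

E°_cell = +0.34 − (-0.26) = 0.60 V, with n = 2 electrons transferred.
At equilibrium E = 0, so the Nernst equation gives ln K = nFE°/RT = (2)(96500)(0.60)/((8.314)(350)) = 39.80.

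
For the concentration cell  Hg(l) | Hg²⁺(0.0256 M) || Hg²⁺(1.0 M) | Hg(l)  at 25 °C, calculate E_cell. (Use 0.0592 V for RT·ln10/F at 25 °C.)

0.047 V

Both half-cells are Hg²⁺/Hg, so E°_cell = 0. The concentrated side is the cathode; the cell reaction moves Hg²⁺ from high to low concentration with n = 2.
Q = [Hg²⁺]_dilute/[Hg²⁺]_conc = 0.0256/1.0 = 0.0256.
E = 0 − (0.0592/2) log Q = −(0.0592/2)(-1.592) = 0.0471 V.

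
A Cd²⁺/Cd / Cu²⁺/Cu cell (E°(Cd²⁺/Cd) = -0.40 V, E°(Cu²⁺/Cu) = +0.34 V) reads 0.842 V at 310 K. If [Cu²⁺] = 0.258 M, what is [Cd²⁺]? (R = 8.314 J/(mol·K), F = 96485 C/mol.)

From the Nernst equation, ln Q = nF(E° − E)/RT = 2×96485×(0.74 − 0.842)/(8.314×310) = -7.637, so Q = 4.82 × 10^-4.
With Q = [Cd²⁺]/[Cu²⁺] and the known concentrations, [Cd²⁺] in the numerator gives [Cd²⁺] = 1.2 × 10^-4 M.

1.2 × 10^-4 M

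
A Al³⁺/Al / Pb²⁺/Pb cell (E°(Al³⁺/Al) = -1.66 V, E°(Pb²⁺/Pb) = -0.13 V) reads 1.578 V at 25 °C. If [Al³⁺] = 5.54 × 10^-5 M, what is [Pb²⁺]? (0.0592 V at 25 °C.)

From the Nernst equation, log Q = n(E° − E)/0.0592 = 6(1.53 − 1.578)/0.0592 = -4.865, so Q = 1.37 × 10^-5.
With Q = [Al³⁺]^2/[Pb²⁺]^3 and the known concentrations, [Pb²⁺]^3 in the denominator gives [Pb²⁺] = 0.061 M.

0.061 M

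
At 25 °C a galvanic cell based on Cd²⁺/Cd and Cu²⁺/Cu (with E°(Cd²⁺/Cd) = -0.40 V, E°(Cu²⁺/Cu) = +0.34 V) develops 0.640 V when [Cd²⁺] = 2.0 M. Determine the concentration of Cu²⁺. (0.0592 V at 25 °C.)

From the Nernst equation, log Q = n(E° − E)/0.0592 = 2(0.74 − 0.640)/0.0592 = 3.378, so Q = 2390.
With Q = [Cd²⁺]/[Cu²⁺] and the known concentrations, [Cu²⁺] in the denominator gives [Cu²⁺] = 8.4 × 10^-4 M.

8.4 × 10^-4 M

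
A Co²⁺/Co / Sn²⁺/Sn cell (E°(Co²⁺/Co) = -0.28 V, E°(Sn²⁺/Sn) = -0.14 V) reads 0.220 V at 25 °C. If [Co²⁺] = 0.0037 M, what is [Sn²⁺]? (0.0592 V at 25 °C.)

1.9 M

From the Nernst equation, log Q = n(E° − E)/0.0592 = 2(0.14 − 0.220)/0.0592 = -2.703, so Q = 0.00198.
With Q = [Co²⁺]/[Sn²⁺] and the known concentrations, [Sn²⁺] in the denominator gives [Sn²⁺] = 1.9 M.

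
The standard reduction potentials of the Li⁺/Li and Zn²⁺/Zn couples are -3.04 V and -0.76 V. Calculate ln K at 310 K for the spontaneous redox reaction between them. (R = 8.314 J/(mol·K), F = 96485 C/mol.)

E°_cell = -0.76 − (-3.04) = 2.28 V, with n = 2 electrons transferred.
At equilibrium E = 0, so the Nernst equation gives ln K = nFE°/RT = (2)(96485)(2.28)/((8.314)(310)) = 170.71.

ln K = 170.7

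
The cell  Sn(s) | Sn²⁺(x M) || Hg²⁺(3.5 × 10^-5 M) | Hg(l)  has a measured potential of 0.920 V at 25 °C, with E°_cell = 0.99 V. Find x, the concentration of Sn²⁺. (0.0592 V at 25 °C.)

0.0081 M

From the Nernst equation, log Q = n(E° − E)/0.0592 = 2(0.99 − 0.920)/0.0592 = 2.365, so Q = 232.
With Q = [Sn²⁺]/[Hg²⁺] and the known concentrations, [Sn²⁺] in the numerator gives [Sn²⁺] = 0.0081 M.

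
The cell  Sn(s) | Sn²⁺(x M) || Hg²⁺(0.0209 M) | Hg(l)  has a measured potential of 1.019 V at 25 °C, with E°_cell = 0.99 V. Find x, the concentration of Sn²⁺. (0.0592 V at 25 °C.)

From the Nernst equation, log Q = n(E° − E)/0.0592 = 2(0.99 − 1.019)/0.0592 = -0.980, so Q = 0.105.
With Q = [Sn²⁺]/[Hg²⁺] and the known concentrations, [Sn²⁺] in the numerator gives [Sn²⁺] = 0.0022 M.

0.0022 M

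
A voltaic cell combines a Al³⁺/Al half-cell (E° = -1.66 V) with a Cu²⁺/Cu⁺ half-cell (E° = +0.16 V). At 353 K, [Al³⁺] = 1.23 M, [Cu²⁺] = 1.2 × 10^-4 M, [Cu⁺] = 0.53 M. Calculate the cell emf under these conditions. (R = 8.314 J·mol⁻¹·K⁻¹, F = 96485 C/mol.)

The Cu²⁺/Cu⁺ couple has the higher reduction potential and acts as the cathode, so E°_cell = +0.16 − (-1.66) = 1.82 V.
Balancing electrons gives n = 3; the reaction quotient is Q = [Al³⁺]·[Cu⁺]^3/[Cu²⁺]^3 = 1.06 × 10^11.
E = E° − (RT/nF) ln Q = 1.82 − (8.314×353)/(3×96485) × (25.386) = 1.820 − 0.257 = 1.563 V.

1.56 V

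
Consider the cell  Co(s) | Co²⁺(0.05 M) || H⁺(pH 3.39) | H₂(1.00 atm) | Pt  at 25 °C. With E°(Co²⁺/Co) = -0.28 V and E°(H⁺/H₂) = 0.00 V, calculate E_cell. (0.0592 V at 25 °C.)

The hydrogen couple is the cathode, so E°_cell = 0.28 V; n = 2.
[H⁺] = 10^(−3.39) = 4.1 × 10^-4 M, and Q = [Co²⁺]·P(H₂) / [H⁺]^2 = 3.01 × 10^5.
E = E° − (0.0592/2) log Q = 0.28 − (0.0592/2)(5.479) = 0.118 V.

0.12 V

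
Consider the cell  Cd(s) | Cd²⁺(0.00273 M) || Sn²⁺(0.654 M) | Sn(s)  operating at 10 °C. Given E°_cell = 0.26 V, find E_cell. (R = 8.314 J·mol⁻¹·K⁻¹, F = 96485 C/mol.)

Balancing electrons gives n = 2; the reaction quotient is Q = [Cd²⁺]/[Sn²⁺] = 0.00417.
E = E° − (RT/nF) ln Q = 0.26 − (8.314×283)/(2×96485) × (-5.479) = 0.260 + 0.067 = 0.327 V.

0.327 V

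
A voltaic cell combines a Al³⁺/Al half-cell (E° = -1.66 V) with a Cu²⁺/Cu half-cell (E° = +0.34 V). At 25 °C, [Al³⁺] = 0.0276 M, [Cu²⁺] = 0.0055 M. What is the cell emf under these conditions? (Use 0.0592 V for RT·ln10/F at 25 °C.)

The Cu²⁺/Cu couple has the higher reduction potential and acts as the cathode, so E°_cell = +0.34 − (-1.66) = 2.00 V.
Balancing electrons gives n = 6; the reaction quotient is Q = [Al³⁺]^2/[Cu²⁺]^3 = 4580.
At 25 °C, E = E° − (0.0592/n) log Q = 2.00 − (0.0592/6)(3.661) = 2.000 − 0.036 = 1.964 V.

1.96 V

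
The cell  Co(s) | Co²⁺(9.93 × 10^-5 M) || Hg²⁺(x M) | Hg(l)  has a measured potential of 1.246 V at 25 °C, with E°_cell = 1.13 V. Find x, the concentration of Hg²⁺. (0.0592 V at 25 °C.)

From the Nernst equation, log Q = n(E° − E)/0.0592 = 2(1.13 − 1.246)/0.0592 = -3.919, so Q = 1.21 × 10^-4.
With Q = [Co²⁺]/[Hg²⁺] and the known concentrations, [Hg²⁺] in the denominator gives [Hg²⁺] = 0.82 M.

0.82 M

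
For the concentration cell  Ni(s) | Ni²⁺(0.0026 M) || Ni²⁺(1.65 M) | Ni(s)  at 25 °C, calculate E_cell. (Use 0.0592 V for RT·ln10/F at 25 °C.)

0.083 V

Both half-cells are Ni²⁺/Ni, so E°_cell = 0. The concentrated side is the cathode; the cell reaction moves Ni²⁺ from high to low concentration with n = 2.
Q = [Ni²⁺]_dilute/[Ni²⁺]_conc = 0.0026/1.65 = 0.00158.
E = 0 − (0.0592/2) log Q = −(0.0592/2)(-2.803) = 0.0830 V.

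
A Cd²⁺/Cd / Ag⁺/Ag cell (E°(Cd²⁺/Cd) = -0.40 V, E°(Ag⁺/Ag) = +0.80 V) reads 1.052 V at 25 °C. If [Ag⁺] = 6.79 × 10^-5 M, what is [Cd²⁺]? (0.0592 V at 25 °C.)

4.6 × 10^-4 M

From the Nernst equation, log Q = n(E° − E)/0.0592 = 2(1.20 − 1.052)/0.0592 = 5.000, so Q = 1 × 10^5.
With Q = [Cd²⁺]/[Ag⁺]^2 and the known concentrations, [Cd²⁺] in the numerator gives [Cd²⁺] = 4.6 × 10^-4 M.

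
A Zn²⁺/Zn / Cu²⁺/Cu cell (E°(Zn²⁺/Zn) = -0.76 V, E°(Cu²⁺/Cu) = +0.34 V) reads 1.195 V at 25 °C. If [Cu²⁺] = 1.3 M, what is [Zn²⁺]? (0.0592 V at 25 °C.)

From the Nernst equation, log Q = n(E° − E)/0.0592 = 2(1.10 − 1.195)/0.0592 = -3.209, so Q = 6.17 × 10^-4.
With Q = [Zn²⁺]/[Cu²⁺] and the known concentrations, [Zn²⁺] in the numerator gives [Zn²⁺] = 8 × 10^-4 M.

8 × 10^-4 M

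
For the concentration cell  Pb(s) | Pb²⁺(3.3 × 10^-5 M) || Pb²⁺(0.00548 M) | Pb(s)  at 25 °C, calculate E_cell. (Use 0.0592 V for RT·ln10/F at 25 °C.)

Both half-cells are Pb²⁺/Pb, so E°_cell = 0. The concentrated side is the cathode; the cell reaction moves Pb²⁺ from high to low concentration with n = 2.
Q = [Pb²⁺]_dilute/[Pb²⁺]_conc = 3.3 × 10^-5/0.00548 = 0.00602.
E = 0 − (0.0592/2) log Q = −(0.0592/2)(-2.220) = 0.0657 V.

0.066 V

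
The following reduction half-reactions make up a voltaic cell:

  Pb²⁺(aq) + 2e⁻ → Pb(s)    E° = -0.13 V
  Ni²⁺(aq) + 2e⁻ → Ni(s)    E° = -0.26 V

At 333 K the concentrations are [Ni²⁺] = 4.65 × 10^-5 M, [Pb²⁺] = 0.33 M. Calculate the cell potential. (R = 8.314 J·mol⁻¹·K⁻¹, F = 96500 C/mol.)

The Pb²⁺/Pb couple has the higher reduction potential and acts as the cathode, so E°_cell = -0.13 − (-0.26) = 0.13 V.
Balancing electrons gives n = 2; the reaction quotient is Q = [Ni²⁺]/[Pb²⁺] = 1.41 × 10^-4.
E = E° − (RT/nF) ln Q = 0.13 − (8.314×333)/(2×96500) × (-8.867) = 0.130 + 0.127 = 0.257 V.

0.257 V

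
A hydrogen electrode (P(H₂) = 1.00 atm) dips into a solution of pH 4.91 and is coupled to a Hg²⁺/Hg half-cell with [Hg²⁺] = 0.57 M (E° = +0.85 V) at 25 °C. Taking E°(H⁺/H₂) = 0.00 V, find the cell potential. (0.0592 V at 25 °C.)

The Hg²⁺/Hg couple is the cathode, so E°_cell = 0.85 V; n = 2.
[H⁺] = 10^(−4.91) = 1.2 × 10^-5 M, and Q = [H⁺]^2 / ([Hg²⁺]·P(H₂)) = 2.66 × 10^-10.
E = E° − (0.0592/2) log Q = 0.85 − (0.0592/2)(-9.576) = 1.133 V.

1.13 V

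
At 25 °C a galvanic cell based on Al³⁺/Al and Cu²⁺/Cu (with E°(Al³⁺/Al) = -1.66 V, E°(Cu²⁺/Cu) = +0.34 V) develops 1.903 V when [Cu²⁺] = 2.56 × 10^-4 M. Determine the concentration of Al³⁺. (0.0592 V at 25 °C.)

From the Nernst equation, log Q = n(E° − E)/0.0592 = 6(2.00 − 1.903)/0.0592 = 9.831, so Q = 6.78 × 10^9.
With Q = [Al³⁺]^2/[Cu²⁺]^3 and the known concentrations, [Al³⁺]^2 in the numerator gives [Al³⁺] = 0.34 M.

0.34 M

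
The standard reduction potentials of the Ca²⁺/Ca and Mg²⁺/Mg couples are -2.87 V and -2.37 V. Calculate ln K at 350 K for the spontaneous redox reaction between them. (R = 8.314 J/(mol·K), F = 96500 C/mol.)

E°_cell = -2.37 − (-2.87) = 0.50 V, with n = 2 electrons transferred.
At equilibrium E = 0, so the Nernst equation gives ln K = nFE°/RT = (2)(96500)(0.50)/((8.314)(350)) = 33.16.

ln K = 33.2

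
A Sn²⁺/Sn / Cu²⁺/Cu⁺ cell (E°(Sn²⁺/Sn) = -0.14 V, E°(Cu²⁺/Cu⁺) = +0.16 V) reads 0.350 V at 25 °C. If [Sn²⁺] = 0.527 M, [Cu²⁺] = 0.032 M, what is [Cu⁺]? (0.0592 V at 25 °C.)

From the Nernst equation, log Q = n(E° − E)/0.0592 = 2(0.30 − 0.350)/0.0592 = -1.689, so Q = 0.0205.
With Q = [Sn²⁺]·[Cu⁺]^2/[Cu²⁺]^2 and the known concentrations, [Cu⁺]^2 in the numerator gives [Cu⁺] = 0.0063 M.

0.0063 M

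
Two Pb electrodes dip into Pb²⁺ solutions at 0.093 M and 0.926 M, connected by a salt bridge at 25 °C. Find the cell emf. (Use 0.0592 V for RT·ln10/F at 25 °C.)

Both half-cells are Pb²⁺/Pb, so E°_cell = 0. The concentrated side is the cathode; the cell reaction moves Pb²⁺ from high to low concentration with n = 2.
Q = [Pb²⁺]_dilute/[Pb²⁺]_conc = 0.093/0.926 = 0.100.
E = 0 − (0.0592/2) log Q = −(0.0592/2)(-0.998) = 0.0295 V.

0.030 V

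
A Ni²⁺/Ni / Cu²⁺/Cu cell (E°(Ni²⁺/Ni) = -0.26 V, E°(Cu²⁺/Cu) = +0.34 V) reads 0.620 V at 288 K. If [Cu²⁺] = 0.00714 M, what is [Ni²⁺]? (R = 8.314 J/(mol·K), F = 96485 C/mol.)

From the Nernst equation, ln Q = nF(E° − E)/RT = 2×96485×(0.60 − 0.620)/(8.314×288) = -1.612, so Q = 0.200.
With Q = [Ni²⁺]/[Cu²⁺] and the known concentrations, [Ni²⁺] in the numerator gives [Ni²⁺] = 0.0014 M.

0.0014 M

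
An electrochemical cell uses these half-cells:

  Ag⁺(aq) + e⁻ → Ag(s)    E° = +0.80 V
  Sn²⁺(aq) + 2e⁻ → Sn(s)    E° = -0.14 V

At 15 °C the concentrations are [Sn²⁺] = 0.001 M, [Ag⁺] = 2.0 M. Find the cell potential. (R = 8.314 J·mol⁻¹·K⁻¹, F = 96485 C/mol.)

1.04 V

The Ag⁺/Ag couple has the higher reduction potential and acts as the cathode, so E°_cell = +0.80 − (-0.14) = 0.94 V.
Balancing electrons gives n = 2; the reaction quotient is Q = [Sn²⁺]/[Ag⁺]^2 = 2.5 × 10^-4.
E = E° − (RT/nF) ln Q = 0.94 − (8.314×288)/(2×96485) × (-8.294) = 0.940 + 0.103 = 1.043 V.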